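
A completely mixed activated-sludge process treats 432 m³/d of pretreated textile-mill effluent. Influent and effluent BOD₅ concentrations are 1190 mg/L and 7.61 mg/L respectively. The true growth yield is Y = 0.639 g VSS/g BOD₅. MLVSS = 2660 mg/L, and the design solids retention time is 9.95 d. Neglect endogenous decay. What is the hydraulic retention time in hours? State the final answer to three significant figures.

τ ≈ 67.8 h

With k_d = 0 the design equation reduces to V = Y Q (S₀−S) θ_c / X = 0.639 × 432 × (1190 − 7.61) × 9.95 / 2660 = 1221 m³.
τ = V/Q = 1221/432 = 2.826 d, or 67.83 h.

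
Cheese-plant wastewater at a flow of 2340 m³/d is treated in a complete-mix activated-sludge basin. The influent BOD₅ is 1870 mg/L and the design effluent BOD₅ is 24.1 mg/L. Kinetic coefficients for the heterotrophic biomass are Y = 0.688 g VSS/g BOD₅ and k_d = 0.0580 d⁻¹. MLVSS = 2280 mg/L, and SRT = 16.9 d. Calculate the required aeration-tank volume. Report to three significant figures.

V ≈ 11100 m³

Rearranging the biomass balance for a CMAS with decay, V = Y·Q·ΔS·θ_c / [X·(1+k_d θ_c)] = 0.688 × 2340 × (1870 − 24.1) × 16.9 / [2280 × (1 + 0.0580 × 16.9)] = 5.02×10^7 / 4515 = 11124 m³.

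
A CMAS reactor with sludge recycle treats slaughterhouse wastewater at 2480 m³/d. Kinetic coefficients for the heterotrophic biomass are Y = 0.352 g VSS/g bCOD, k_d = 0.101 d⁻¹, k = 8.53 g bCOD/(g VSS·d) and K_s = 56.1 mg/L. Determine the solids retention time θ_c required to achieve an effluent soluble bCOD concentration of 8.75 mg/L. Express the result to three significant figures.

θ_c ≈ 3.29 d

From 1/θ_c = Y·k·S/(K_s + S) − k_d: Y·k·S/(K_s+S) = 0.352 × 8.53 × 8.75 / (56.1 + 8.75) = 0.4051 d⁻¹.
1/θ_c = 0.4051 − 0.101 = 0.3041 d⁻¹, so θ_c = 3.288 d.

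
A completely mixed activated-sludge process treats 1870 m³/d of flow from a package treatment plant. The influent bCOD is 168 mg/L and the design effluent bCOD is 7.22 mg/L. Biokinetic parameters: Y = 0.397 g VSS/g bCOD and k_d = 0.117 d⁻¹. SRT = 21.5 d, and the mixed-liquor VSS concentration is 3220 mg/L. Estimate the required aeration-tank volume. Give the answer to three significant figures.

V ≈ 227 m³

Rearranging the biomass balance for a CMAS with decay, V = Y·Q·ΔS·θ_c / [X·(1+k_d θ_c)] = 0.397 × 1870 × (168 − 7.22) × 21.5 / [3220 × (1 + 0.117 × 21.5)] = 2.57×10^6 / 11320 = 226.7 m³.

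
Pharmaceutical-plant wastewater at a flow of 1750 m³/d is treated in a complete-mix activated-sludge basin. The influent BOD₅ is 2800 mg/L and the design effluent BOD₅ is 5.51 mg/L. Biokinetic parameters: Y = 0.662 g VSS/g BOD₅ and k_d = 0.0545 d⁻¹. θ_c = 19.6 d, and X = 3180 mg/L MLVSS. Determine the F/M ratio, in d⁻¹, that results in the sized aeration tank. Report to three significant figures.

From the SRT design equation V = Y Q (S₀−S) θ_c / [X (1 + k_d θ_c)] = 0.662 × 1750 × (2800 − 5.51) × 19.6 / [3180 × (1 + 0.0545 × 19.6)] = 6.35×10^7 / 6577 = 9648 m³.
F/M = applied load / biomass = Q·S₀/(V·X) = 1750 × 2800 / (9648 × 3180) = 0.1597 d⁻¹.

F/M ≈ 0.160 d⁻¹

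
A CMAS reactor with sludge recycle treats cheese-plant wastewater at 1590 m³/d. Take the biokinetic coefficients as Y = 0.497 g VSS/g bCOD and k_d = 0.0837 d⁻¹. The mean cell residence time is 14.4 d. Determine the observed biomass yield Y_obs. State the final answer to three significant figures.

Y_obs = Y / (1 + k_d θ_c) = 0.497 / (1 + 0.0837 × 14.4) = 0.497 / 2.205 = 0.2254.

Y_obs ≈ 0.225 g VSS/g bCOD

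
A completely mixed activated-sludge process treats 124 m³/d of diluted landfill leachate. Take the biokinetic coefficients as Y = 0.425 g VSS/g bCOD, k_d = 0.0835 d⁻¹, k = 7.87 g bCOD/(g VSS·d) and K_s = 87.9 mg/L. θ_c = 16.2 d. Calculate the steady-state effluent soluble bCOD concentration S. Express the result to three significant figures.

From the Monod/SRT balance for a CMAS, S = K_s·(1+k_d θ_c)/[θ_c·(Y k − k_d) − 1] = 87.9 × (1 + 0.0835 × 16.2) / [16.2 × (0.425 × 7.87 − 0.0835) − 1] = 206.8 / 51.83 = 3.990 mg/L.

S ≈ 3.99 mg/L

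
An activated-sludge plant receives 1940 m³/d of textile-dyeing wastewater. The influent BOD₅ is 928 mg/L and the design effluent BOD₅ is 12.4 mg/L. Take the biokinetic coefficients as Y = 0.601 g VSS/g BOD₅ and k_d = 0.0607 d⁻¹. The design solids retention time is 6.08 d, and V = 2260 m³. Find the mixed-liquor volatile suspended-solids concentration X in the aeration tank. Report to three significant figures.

X ≈ 2100 mg/L

Solving the biomass balance for X: X = Y Q (S₀−S) θ_c / [V (1+k_d θ_c)] = 0.601 × 1940 × (928 − 12.4) × 6.08 / [2260 × (1 + 0.0607 × 6.08)] = 2098 mg/L.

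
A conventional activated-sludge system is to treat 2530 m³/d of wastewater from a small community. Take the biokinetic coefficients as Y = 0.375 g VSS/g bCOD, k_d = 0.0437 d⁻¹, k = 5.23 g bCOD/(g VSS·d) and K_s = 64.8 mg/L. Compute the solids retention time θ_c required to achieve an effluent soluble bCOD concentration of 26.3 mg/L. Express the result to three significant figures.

Specific growth rate at S = 26.3 mg/L: μ = YkS/(K_s+S) = 0.375·5.23·26.3/(64.8+26.3) = 0.5662 d⁻¹.
1/θ_c = 0.5662 − 0.0437 = 0.5225 d⁻¹, so θ_c = 1.914 d.

θ_c ≈ 1.91 d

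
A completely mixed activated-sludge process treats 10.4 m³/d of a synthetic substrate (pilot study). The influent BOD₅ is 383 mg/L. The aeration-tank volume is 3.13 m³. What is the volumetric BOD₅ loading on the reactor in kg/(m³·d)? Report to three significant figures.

Applied BOD₅ load per unit volume = Q·S₀/V = (10.4 × 383/1000)/3.130 = 1.273 kg BOD₅·m⁻³·d⁻¹.

L_v ≈ 1.27 kg BOD₅/(m³·d)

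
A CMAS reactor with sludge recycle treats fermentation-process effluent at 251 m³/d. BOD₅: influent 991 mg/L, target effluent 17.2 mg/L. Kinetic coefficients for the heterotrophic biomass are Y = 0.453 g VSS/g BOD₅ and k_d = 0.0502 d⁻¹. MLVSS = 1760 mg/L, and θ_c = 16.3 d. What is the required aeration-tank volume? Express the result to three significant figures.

From the SRT design equation V = Y Q (S₀−S) θ_c / [X (1 + k_d θ_c)] = 0.453 × 251 × (991 − 17.2) × 16.3 / [1760 × (1 + 0.0502 × 16.3)] = 1.8×10^6 / 3200 = 564.0 m³.

V ≈ 564 m³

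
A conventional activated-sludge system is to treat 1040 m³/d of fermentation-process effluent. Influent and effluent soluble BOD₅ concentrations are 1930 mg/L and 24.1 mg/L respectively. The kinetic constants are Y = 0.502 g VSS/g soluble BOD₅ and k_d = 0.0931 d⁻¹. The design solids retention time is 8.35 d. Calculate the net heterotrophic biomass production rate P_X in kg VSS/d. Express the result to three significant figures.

P_X ≈ 560 kg VSS/d

Correct the yield for decay: Y_obs = Y/(1 + k_d θ_c) = 0.502 / (1 + 0.0931 × 8.35) = 0.502 / 1.777 = 0.2824.
ΔS = 1930 − 24.1 = 1906 mg/L, so the substrate removal rate is 1040 × 1906/1000 = 1982 kg soluble BOD₅/d.
Biomass produced: P_X = Y_obs·Q·ΔS = 0.2824 × 1982 ≈ 559.8 kg VSS/d.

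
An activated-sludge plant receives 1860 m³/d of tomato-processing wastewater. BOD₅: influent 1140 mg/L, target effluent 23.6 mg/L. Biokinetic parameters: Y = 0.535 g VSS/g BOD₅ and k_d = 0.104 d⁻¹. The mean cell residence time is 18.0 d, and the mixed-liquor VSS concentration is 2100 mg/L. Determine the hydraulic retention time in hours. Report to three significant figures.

Steady-state biomass mass balance: V·X·(1 + k_d·θ_c) = Y·Q·(S₀ − S)·θ_c, so V = 0.535 × 1860 × (1140 − 23.6) × 18.0 / [2100 × (1 + 0.104 × 18.0)] = 2×10^7 / 6031 = 3316 m³.
HRT = V/Q = 3316 m³ / 1860 m³·d⁻¹ = 1.783 d × 24 = 42.78 h.

τ ≈ 42.8 h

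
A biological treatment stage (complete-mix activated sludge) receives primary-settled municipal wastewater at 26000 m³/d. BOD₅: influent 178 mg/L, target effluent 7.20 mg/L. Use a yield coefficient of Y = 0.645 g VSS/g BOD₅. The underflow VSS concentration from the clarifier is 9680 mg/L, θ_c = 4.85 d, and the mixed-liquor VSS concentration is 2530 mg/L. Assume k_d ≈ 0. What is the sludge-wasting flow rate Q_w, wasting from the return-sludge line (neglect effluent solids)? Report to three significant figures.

V·X = Y·Q·ΔS·θ_c gives V = 0.645 × 26000 × (178 − 7.20) × 4.85 / 2530 = 5491 m³.
Q_w = (V·X)/(θ_c X_r) = 5491 × 2530 / (4.85 × 9680) = 295.9 m³/d.

Q_w ≈ 296 m³/d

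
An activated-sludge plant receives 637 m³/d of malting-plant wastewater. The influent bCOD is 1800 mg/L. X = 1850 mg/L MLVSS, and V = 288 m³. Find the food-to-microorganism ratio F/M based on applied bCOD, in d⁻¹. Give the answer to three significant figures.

F/M ≈ 2.15 d⁻¹

F/M = applied load / biomass = Q·S₀/(V·X) = 637 × 1800 / (288.0 × 1850) = 2.152 d⁻¹.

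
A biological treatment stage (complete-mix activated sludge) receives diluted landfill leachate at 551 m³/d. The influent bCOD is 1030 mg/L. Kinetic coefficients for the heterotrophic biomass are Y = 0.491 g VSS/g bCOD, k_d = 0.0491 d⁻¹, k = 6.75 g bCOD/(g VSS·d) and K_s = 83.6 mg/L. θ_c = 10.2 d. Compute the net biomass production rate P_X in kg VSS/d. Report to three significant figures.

From the Monod/SRT balance for a CMAS, S = K_s·(1+k_d θ_c)/[θ_c·(Y k − k_d) − 1] = 83.6 × (1 + 0.0491 × 10.2) / [10.2 × (0.491 × 6.75 − 0.0491) − 1] = 125.5 / 32.30 = 3.884 mg/L.
Y_obs = Y / (1 + k_d θ_c) = 0.491 / (1 + 0.0491 × 10.2) = 0.491 / 1.501 = 0.3272.
Mass of bCOD removed per day: Q(S₀ − S) = 551 × 1026 g/m³ = 565.4 kg/d.
Net biomass production P_X = Y_obs × Q·(S₀ − S) = 0.3272 × 565.4 = 185.0 kg VSS/d.

P_X ≈ 185 kg VSS/d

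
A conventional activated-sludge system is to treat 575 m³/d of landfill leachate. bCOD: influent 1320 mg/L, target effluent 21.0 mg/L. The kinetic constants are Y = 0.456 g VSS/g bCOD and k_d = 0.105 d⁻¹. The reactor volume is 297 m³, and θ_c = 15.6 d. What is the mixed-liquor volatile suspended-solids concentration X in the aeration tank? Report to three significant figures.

X ≈ 6780 mg/L

From V·X·(1 + k_d·θ_c) = Y·Q·(S₀ − S)·θ_c: X = 0.456 × 575 × (1320 − 21.0) × 15.6 / [297 × (1 + 0.105 × 15.6)] = 6782 mg/L.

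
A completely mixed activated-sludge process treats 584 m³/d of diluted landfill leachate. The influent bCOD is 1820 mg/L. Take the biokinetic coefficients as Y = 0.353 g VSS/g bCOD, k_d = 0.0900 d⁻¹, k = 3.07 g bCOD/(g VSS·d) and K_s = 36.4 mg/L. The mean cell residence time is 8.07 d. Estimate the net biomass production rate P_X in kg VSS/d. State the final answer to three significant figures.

P_X ≈ 216 kg VSS/d

For a completely mixed reactor with recycle the Lawrence–McCarty relation gives S = K_s·(1 + k_d·θ_c) / [θ_c·(Y·k − k_d) − 1] = 36.4 × (1 + 0.0900 × 8.07) / [8.07 × (0.353 × 3.07 − 0.0900) − 1] = 62.84 / 7.019 = 8.952 mg/L.
Correct the yield for decay: Y_obs = Y/(1 + k_d θ_c) = 0.353 / (1 + 0.0900 × 8.07) = 0.353 / 1.726 = 0.2045.
ΔS = 1820 − 8.95 = 1811 mg/L, so the substrate removal rate is 584 × 1811/1000 = 1058 kg bCOD/d.
P_X = Y_obs · Q(S₀ − S) = 0.2045 × 1058 = 216.3 kg VSS/d.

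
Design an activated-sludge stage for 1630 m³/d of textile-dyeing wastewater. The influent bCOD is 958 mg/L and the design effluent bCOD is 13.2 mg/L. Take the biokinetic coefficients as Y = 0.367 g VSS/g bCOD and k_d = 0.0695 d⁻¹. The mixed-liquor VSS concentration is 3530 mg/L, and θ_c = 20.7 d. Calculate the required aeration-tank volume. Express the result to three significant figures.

Steady-state biomass mass balance: V·X·(1 + k_d·θ_c) = Y·Q·(S₀ − S)·θ_c, so V = 0.367 × 1630 × (958 − 13.2) × 20.7 / [3530 × (1 + 0.0695 × 20.7)] = 1.17×10^7 / 8608 = 1359 m³.

V ≈ 1360 m³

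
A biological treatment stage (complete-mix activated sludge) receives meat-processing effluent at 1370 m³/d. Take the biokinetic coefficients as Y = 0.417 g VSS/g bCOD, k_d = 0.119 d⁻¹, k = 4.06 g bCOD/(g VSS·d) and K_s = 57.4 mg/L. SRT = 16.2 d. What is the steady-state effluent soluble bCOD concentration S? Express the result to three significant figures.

S ≈ 6.86 mg/L

From the Monod/SRT balance for a CMAS, S = K_s·(1+k_d θ_c)/[θ_c·(Y k − k_d) − 1] = 57.4 × (1 + 0.119 × 16.2) / [16.2 × (0.417 × 4.06 − 0.119) − 1] = 168.1 / 24.50 = 6.860 mg/L.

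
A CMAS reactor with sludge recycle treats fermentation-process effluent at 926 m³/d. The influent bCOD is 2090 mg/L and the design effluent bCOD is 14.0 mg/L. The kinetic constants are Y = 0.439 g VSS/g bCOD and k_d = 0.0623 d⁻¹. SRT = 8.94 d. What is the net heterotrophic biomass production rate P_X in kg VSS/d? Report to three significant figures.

P_X ≈ 542 kg VSS/d

Observed yield with endogenous decay: Y_obs = Y / (1 + k_d·θ_c) = 0.439 / (1 + 0.0623 × 8.94) = 0.439 / 1.557 = 0.2820 g VSS/g bCOD.
ΔS = 2090 − 14.0 = 2076 mg/L, so the substrate removal rate is 926 × 2076/1000 = 1922 kg bCOD/d.
Biomass produced: P_X = Y_obs·Q·ΔS = 0.2820 × 1922 ≈ 542.0 kg VSS/d.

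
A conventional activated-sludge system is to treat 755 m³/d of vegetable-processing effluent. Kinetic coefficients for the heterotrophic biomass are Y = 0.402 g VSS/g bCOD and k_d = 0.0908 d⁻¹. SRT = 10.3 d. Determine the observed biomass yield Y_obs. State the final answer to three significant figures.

Y_obs = Y / (1 + k_d θ_c) = 0.402 / (1 + 0.0908 × 10.3) = 0.402 / 1.935 = 0.2077.

Y_obs ≈ 0.208 g VSS/g bCOD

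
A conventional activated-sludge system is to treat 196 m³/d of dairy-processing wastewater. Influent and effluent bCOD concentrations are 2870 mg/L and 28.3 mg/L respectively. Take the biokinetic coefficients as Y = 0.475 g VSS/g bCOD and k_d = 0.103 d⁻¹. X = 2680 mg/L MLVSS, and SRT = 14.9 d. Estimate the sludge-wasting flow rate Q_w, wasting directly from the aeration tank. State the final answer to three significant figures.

Q_w ≈ 38.9 m³/d

Steady-state biomass mass balance: V·X·(1 + k_d·θ_c) = Y·Q·(S₀ − S)·θ_c, so V = 0.475 × 196 × (2870 − 28.3) × 14.9 / [2680 × (1 + 0.103 × 14.9)] = 3.94×10^6 / 6793 = 580.3 m³.
For wasting at MLVSS concentration, Q_w = V/θ_c = 580.3/14.9 = 38.95 m³/d.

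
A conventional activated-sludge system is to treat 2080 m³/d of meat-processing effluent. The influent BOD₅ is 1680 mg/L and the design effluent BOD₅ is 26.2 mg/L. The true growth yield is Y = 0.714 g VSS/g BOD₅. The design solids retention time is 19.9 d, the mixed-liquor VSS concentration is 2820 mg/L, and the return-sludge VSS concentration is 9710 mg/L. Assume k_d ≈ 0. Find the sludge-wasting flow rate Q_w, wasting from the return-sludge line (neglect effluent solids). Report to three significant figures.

V·X = Y·Q·ΔS·θ_c gives V = 0.714 × 2080 × (1680 − 26.2) × 19.9 / 2820 = 17332 m³.
θ_c = V·X/(Q_w·X_r) when wasting from the recycle, so Q_w = V·X/(θ_c·X_r) = 17332 × 2820 / (19.9 × 9710) = 252.9 m³/d.

Q_w ≈ 253 m³/d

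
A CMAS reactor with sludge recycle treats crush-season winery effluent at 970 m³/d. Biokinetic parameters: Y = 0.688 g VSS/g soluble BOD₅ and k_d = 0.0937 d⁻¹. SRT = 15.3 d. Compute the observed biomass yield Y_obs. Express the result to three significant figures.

Correct the yield for decay: Y_obs = Y/(1 + k_d θ_c) = 0.688 / (1 + 0.0937 × 15.3) = 0.688 / 2.434 = 0.2827.

Y_obs ≈ 0.283 g VSS/g soluble BOD₅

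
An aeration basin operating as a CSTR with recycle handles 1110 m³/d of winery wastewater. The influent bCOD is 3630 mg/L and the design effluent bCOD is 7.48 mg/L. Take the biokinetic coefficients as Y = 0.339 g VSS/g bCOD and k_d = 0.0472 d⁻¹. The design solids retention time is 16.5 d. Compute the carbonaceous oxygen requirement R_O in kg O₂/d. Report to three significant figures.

R_O ≈ 2930 kg O₂/d

Y_obs = Y / (1 + k_d θ_c) = 0.339 / (1 + 0.0472 × 16.5) = 0.339 / 1.779 = 0.1906.
Substrate removed = Q·(S₀ − S) = 1110 m³/d × (3630 − 7.48) g/m³ = 4.02×10^6 g/d = 4021 kg/d.
P_X = Y_obs·Q·(S₀ − S) = 0.1906 × 4021 = 766.3 kg VSS/d.
R_O = Q·(S₀ − S) − 1.42·P_X = 4021 − 1.42 × 766.3 = 2933 kg O₂/d.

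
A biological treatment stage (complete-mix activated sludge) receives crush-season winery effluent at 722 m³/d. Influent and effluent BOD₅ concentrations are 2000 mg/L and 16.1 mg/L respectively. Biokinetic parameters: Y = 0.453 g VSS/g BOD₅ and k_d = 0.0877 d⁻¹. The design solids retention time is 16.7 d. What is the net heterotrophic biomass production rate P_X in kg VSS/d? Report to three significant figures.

P_X ≈ 263 kg VSS/d

Observed yield with endogenous decay: Y_obs = Y / (1 + k_d·θ_c) = 0.453 / (1 + 0.0877 × 16.7) = 0.453 / 2.465 = 0.1838 g VSS/g BOD₅.
Q·(S₀ − S) = 722 × (2000 − 16.1) × 10⁻³ = 1432 kg/d removed.
Net biomass production P_X = Y_obs × Q·(S₀ − S) = 0.1838 × 1432 = 263.3 kg VSS/d.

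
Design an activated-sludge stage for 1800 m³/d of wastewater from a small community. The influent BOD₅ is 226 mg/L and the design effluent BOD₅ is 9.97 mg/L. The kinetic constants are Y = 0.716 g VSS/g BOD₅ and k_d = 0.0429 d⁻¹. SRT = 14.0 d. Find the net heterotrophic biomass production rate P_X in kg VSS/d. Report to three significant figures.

P_X ≈ 174 kg VSS/d

The observed yield is Y_obs = Y/(1 + k_d·θ_c) = 0.716 / (1 + 0.0429 × 14.0) = 0.716 / 1.601 = 0.4473 g VSS per g BOD₅ removed.
Q·(S₀ − S) = 1800 × (226 − 9.97) × 10⁻³ = 388.9 kg/d removed.
Net biomass production P_X = Y_obs × Q·(S₀ − S) = 0.4473 × 388.9 = 173.9 kg VSS/d.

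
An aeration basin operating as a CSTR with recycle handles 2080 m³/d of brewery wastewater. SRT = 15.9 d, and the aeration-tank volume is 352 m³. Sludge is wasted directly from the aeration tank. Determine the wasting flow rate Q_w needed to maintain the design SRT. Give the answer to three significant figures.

With mixed-liquor wasting, θ_c = V/Q_w, so Q_w = V/θ_c = 352.0/15.9 = 22.14 m³/d.

Q_w ≈ 22.1 m³/d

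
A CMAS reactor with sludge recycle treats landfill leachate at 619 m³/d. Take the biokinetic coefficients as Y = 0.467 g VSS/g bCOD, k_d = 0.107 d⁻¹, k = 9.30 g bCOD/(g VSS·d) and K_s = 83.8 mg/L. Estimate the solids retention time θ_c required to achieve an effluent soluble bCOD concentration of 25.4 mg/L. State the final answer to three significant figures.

θ_c ≈ 1.11 d

From 1/θ_c = Y·k·S/(K_s + S) − k_d: Y·k·S/(K_s+S) = 0.467 × 9.30 × 25.4 / (83.8 + 25.4) = 1.010 d⁻¹.
θ_c = 1/(μ − k_d) = 1/(1.010 − 0.107) = 1/0.9032 = 1.107 d.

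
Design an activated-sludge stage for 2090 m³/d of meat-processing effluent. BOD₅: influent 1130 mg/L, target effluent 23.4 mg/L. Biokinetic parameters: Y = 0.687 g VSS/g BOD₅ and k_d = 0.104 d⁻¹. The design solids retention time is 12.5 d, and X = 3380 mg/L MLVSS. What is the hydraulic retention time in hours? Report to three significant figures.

τ ≈ 29.3 h

From the SRT design equation V = Y Q (S₀−S) θ_c / [X (1 + k_d θ_c)] = 0.687 × 2090 × (1130 − 23.4) × 12.5 / [3380 × (1 + 0.104 × 12.5)] = 1.99×10^7 / 7774 = 2555 m³.
τ = V/Q = 2555/2090 = 1.222 d, or 29.34 h.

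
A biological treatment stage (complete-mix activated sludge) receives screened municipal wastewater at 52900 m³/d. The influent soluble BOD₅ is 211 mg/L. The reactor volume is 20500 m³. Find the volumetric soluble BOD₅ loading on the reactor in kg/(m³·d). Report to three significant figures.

L_v ≈ 0.544 kg soluble BOD₅/(m³·d)

Applied soluble BOD₅ load per unit volume = Q·S₀/V = (52900 × 211/1000)/20500 = 0.5445 kg soluble BOD₅·m⁻³·d⁻¹.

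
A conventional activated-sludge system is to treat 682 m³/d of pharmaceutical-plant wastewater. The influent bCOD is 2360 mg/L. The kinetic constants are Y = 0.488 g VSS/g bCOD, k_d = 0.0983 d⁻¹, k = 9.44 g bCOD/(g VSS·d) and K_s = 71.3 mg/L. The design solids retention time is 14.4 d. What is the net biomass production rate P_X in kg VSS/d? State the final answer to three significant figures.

From the Monod/SRT balance for a CMAS, S = K_s·(1+k_d θ_c)/[θ_c·(Y k − k_d) − 1] = 71.3 × (1 + 0.0983 × 14.4) / [14.4 × (0.488 × 9.44 − 0.0983) − 1] = 172.2 / 63.92 = 2.694 mg/L.
Observed yield with endogenous decay: Y_obs = Y / (1 + k_d·θ_c) = 0.488 / (1 + 0.0983 × 14.4) = 0.488 / 2.416 = 0.2020 g VSS/g bCOD.
ΔS = 2360 − 2.69 = 2357 mg/L, so the substrate removal rate is 682 × 2357/1000 = 1608 kg bCOD/d.
P_X = Y_obs · Q(S₀ − S) = 0.2020 × 1608 = 324.8 kg VSS/d.

P_X ≈ 325 kg VSS/d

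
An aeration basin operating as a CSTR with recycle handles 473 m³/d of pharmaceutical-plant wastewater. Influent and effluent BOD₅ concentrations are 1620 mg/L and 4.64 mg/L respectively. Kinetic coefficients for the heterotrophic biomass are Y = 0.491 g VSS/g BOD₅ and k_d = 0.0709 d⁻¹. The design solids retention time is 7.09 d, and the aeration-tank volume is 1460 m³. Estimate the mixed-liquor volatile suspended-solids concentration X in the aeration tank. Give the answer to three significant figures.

X ≈ 1210 mg/L

From V·X·(1 + k_d·θ_c) = Y·Q·(S₀ − S)·θ_c: X = 0.491 × 473 × (1620 − 4.64) × 7.09 / [1460 × (1 + 0.0709 × 7.09)] = 1212 mg/L.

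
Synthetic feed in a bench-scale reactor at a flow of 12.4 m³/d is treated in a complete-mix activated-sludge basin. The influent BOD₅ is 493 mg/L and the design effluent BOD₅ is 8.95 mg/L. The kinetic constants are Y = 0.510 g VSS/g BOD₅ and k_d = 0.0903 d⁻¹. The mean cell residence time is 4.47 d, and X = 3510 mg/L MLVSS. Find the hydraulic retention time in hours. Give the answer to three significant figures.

τ ≈ 5.38 h

Rearranging the biomass balance for a CMAS with decay, V = Y·Q·ΔS·θ_c / [X·(1+k_d θ_c)] = 0.510 × 12.4 × (493 − 8.95) × 4.47 / [3510 × (1 + 0.0903 × 4.47)] = 1.37×10^4 / 4927 = 2.777 m³.
τ = V/Q = 2.777/12.4 = 0.2240 d, or 5.375 h.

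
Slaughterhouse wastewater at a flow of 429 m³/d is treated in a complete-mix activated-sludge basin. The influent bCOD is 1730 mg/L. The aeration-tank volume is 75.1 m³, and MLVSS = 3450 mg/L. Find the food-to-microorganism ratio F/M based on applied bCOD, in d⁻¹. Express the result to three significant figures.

Food-to-microorganism ratio F/M = Q S₀ / (V X) = 429 × 1730 / (75.10 × 3450) = 2.864 d⁻¹.

F/M ≈ 2.86 d⁻¹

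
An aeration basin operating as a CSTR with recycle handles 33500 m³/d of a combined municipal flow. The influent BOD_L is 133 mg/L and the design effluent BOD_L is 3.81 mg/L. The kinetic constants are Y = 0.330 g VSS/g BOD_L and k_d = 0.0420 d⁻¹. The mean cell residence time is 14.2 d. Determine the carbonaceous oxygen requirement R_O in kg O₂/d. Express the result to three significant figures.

Observed yield with endogenous decay: Y_obs = Y / (1 + k_d·θ_c) = 0.330 / (1 + 0.0420 × 14.2) = 0.330 / 1.596 = 0.2067 g VSS/g BOD_L.
Substrate removed = Q·(S₀ − S) = 33500 m³/d × (133 − 3.81) g/m³ = 4.33×10^6 g/d = 4328 kg/d.
P_X = Y_obs·Q·(S₀ − S) = 0.2067 × 4328 = 894.6 kg VSS/d.
Carbonaceous O₂ demand = substrate oxidised − cell-mass equivalent = 4328 − 1.42 × 894.6 = 3057 kg O₂/d.

R_O ≈ 3060 kg O₂/d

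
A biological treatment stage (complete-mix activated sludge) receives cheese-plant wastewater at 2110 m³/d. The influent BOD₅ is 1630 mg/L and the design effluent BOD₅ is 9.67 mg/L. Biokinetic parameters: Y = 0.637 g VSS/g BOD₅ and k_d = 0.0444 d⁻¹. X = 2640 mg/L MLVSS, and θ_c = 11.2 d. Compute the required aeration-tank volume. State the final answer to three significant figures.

V ≈ 6170 m³

Rearranging the biomass balance for a CMAS with decay, V = Y·Q·ΔS·θ_c / [X·(1+k_d θ_c)] = 0.637 × 2110 × (1630 − 9.67) × 11.2 / [2640 × (1 + 0.0444 × 11.2)] = 2.44×10^7 / 3953 = 6171 m³.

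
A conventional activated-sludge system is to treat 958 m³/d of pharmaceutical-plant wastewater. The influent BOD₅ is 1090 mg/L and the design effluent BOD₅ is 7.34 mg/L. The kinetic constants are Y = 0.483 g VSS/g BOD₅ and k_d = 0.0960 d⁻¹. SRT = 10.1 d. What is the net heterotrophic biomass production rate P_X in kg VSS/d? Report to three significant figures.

The observed yield is Y_obs = Y/(1 + k_d·θ_c) = 0.483 / (1 + 0.0960 × 10.1) = 0.483 / 1.970 = 0.2452 g VSS per g BOD₅ removed.
Substrate removed = Q·(S₀ − S) = 958 m³/d × (1090 − 7.34) g/m³ = 1.04×10^6 g/d = 1037 kg/d.
P_X = Y_obs · Q(S₀ − S) = 0.2452 × 1037 = 254.3 kg VSS/d.

P_X ≈ 254 kg VSS/d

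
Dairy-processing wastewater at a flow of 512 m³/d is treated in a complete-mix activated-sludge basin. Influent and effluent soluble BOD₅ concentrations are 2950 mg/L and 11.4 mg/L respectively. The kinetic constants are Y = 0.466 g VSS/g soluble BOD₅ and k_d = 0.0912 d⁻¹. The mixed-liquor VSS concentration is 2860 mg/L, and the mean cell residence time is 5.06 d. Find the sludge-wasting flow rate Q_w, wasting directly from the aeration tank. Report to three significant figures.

Q_w ≈ 168 m³/d

Steady-state biomass mass balance: V·X·(1 + k_d·θ_c) = Y·Q·(S₀ − S)·θ_c, so V = 0.466 × 512 × (2950 − 11.4) × 5.06 / [2860 × (1 + 0.0912 × 5.06)] = 3.55×10^6 / 4180 = 848.8 m³.
For wasting at MLVSS concentration, Q_w = V/θ_c = 848.8/5.06 = 167.7 m³/d.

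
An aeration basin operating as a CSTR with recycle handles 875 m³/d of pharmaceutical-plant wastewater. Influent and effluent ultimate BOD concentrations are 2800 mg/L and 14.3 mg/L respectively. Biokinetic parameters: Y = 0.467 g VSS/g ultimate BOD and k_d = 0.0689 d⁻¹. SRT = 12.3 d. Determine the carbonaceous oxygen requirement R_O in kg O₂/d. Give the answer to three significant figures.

The observed yield is Y_obs = Y/(1 + k_d·θ_c) = 0.467 / (1 + 0.0689 × 12.3) = 0.467 / 1.847 = 0.2528 g VSS per g ultimate BOD removed.
ΔS = 2800 − 14.3 = 2786 mg/L, so the substrate removal rate is 875 × 2786/1000 = 2437 kg ultimate BOD/d.
P_X = Y_obs·Q·(S₀ − S) = 0.2528 × 2437 = 616.1 kg VSS/d.
R_O = Q·(S₀ − S) − 1.42·P_X = 2437 − 1.42 × 616.1 = 1563 kg O₂/d.

R_O ≈ 1560 kg O₂/d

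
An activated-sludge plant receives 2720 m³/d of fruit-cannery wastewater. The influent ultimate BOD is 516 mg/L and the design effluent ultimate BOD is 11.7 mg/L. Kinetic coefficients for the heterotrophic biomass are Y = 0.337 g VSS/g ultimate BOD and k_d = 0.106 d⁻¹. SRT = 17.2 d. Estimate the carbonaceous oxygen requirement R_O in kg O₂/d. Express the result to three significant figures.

Correct the yield for decay: Y_obs = Y/(1 + k_d θ_c) = 0.337 / (1 + 0.106 × 17.2) = 0.337 / 2.823 = 0.1194.
Substrate removed = Q·(S₀ − S) = 2720 m³/d × (516 − 11.7) g/m³ = 1.37×10^6 g/d = 1372 kg/d.
Net sludge production P_X = 0.1194 × 1372 = 163.7 kg VSS/d.
Carbonaceous O₂ demand = substrate oxidised − cell-mass equivalent = 1372 − 1.42 × 163.7 = 1139 kg O₂/d.

R_O ≈ 1140 kg O₂/d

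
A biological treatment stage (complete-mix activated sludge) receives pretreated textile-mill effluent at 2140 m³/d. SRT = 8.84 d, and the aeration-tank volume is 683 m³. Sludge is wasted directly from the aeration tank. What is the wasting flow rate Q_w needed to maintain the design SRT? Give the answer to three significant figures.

For wasting at MLVSS concentration, Q_w = V/θ_c = 683.0/8.84 = 77.26 m³/d.

Q_w ≈ 77.3 m³/d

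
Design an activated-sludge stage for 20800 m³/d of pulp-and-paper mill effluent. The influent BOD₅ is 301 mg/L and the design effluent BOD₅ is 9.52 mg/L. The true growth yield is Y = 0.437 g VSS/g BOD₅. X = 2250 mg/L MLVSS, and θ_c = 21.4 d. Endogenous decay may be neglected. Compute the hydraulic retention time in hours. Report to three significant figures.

τ ≈ 29.1 h

Biomass mass balance (decay neglected): V·X = Y·Q·(S₀ − S)·θ_c, so V = 0.437 × 20800 × (301 − 9.52) × 21.4 / 2250 = 25199 m³.
Hydraulic retention time τ = V/Q = 25199 / 20800 = 1.211 d = 29.08 h.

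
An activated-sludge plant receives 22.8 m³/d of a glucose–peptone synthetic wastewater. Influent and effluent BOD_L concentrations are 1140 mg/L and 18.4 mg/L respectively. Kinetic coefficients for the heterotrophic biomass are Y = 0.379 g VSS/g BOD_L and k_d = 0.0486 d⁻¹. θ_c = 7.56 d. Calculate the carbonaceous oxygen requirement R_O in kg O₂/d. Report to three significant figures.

R_O ≈ 15.5 kg O₂/d

Correct the yield for decay: Y_obs = Y/(1 + k_d θ_c) = 0.379 / (1 + 0.0486 × 7.56) = 0.379 / 1.367 = 0.2772.
ΔS = 1140 − 18.4 = 1122 mg/L, so the substrate removal rate is 22.8 × 1122/1000 = 25.57 kg BOD_L/d.
Biomass synthesised: P_X = Y_obs × 25.57 = 7.088 kg VSS/d.
R_O = Q·ΔS − 1.42 P_X = 25.57 − 10.06 = 15.51 kg O₂/d.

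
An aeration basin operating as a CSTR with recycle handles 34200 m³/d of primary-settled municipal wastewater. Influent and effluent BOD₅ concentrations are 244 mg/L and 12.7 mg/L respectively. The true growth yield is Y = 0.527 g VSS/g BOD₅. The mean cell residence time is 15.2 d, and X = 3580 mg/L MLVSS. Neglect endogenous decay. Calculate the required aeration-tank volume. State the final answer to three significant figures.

Biomass mass balance (decay neglected): V·X = Y·Q·(S₀ − S)·θ_c, so V = 0.527 × 34200 × (244 − 12.7) × 15.2 / 3580 = 17700 m³.

V ≈ 17700 m³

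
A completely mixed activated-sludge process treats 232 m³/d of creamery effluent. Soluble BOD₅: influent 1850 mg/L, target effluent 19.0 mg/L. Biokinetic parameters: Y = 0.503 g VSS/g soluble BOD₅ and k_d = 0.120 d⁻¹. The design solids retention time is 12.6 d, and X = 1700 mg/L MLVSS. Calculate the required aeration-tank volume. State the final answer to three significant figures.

V ≈ 630 m³

Rearranging the biomass balance for a CMAS with decay, V = Y·Q·ΔS·θ_c / [X·(1+k_d θ_c)] = 0.503 × 232 × (1850 − 19.0) × 12.6 / [1700 × (1 + 0.120 × 12.6)] = 2.69×10^6 / 4270 = 630.4 m³.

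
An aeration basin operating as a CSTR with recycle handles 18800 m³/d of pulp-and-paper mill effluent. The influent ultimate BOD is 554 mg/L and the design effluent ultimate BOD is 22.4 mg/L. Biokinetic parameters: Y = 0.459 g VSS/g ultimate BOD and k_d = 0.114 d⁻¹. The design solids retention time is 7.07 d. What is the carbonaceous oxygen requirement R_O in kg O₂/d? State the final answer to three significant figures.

R_O ≈ 6390 kg O₂/d

Observed yield with endogenous decay: Y_obs = Y / (1 + k_d·θ_c) = 0.459 / (1 + 0.114 × 7.07) = 0.459 / 1.806 = 0.2542 g VSS/g ultimate BOD.
Q·(S₀ − S) = 18800 × (554 − 22.4) × 10⁻³ = 9994 kg/d removed.
Biomass synthesised: P_X = Y_obs × 9994 = 2540 kg VSS/d.
R_O = Q·ΔS − 1.42 P_X = 9994 − 3607 = 6387 kg O₂/d.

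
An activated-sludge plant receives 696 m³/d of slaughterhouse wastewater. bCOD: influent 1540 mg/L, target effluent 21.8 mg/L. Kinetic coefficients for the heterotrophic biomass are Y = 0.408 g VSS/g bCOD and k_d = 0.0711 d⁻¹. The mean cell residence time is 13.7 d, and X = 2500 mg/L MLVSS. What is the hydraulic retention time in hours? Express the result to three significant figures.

Rearranging the biomass balance for a CMAS with decay, V = Y·Q·ΔS·θ_c / [X·(1+k_d θ_c)] = 0.408 × 696 × (1540 − 21.8) × 13.7 / [2500 × (1 + 0.0711 × 13.7)] = 5.91×10^6 / 4935 = 1197 m³.
HRT = V/Q = 1197 m³ / 696 m³·d⁻¹ = 1.720 d × 24 = 41.27 h.

τ ≈ 41.3 h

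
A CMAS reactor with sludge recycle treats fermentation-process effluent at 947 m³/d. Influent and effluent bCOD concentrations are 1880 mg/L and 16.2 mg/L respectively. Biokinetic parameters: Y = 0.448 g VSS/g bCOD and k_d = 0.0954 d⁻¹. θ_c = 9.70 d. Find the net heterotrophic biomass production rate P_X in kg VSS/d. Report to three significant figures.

P_X ≈ 411 kg VSS/d

The observed yield is Y_obs = Y/(1 + k_d·θ_c) = 0.448 / (1 + 0.0954 × 9.70) = 0.448 / 1.925 = 0.2327 g VSS per g bCOD removed.
ΔS = 1880 − 16.2 = 1864 mg/L, so the substrate removal rate is 947 × 1864/1000 = 1765 kg bCOD/d.
P_X = Y_obs · Q(S₀ − S) = 0.2327 × 1765 = 410.7 kg VSS/d.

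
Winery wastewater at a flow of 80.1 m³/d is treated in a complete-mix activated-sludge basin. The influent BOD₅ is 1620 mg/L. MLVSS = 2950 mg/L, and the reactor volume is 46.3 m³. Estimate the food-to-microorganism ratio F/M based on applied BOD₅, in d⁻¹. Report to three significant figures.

Food-to-microorganism ratio F/M = Q S₀ / (V X) = 80.1 × 1620 / (46.30 × 2950) = 0.9500 d⁻¹.

F/M ≈ 0.950 d⁻¹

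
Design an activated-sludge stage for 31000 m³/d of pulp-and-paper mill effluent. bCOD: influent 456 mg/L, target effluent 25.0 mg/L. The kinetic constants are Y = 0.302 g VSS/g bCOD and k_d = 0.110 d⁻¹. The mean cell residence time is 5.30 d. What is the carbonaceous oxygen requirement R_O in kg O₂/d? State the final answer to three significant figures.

R_O ≈ 9740 kg O₂/d

Observed yield with endogenous decay: Y_obs = Y / (1 + k_d·θ_c) = 0.302 / (1 + 0.110 × 5.30) = 0.302 / 1.583 = 0.1908 g VSS/g bCOD.
Substrate removed = Q·(S₀ − S) = 31000 m³/d × (456 − 25.0) g/m³ = 1.34×10^7 g/d = 13361 kg/d.
P_X = Y_obs·Q·(S₀ − S) = 0.1908 × 13361 = 2549 kg VSS/d.
R_O = Q·ΔS − 1.42 P_X = 13361 − 3620 = 9741 kg O₂/d.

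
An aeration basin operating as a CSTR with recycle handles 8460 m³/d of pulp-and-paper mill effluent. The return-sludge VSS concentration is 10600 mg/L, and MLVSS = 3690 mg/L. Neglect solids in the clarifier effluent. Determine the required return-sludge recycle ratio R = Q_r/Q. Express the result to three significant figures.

R = Q_r/Q = X/(X_r − X) = 3690 / (10600 − 3690) = 0.5340.

R ≈ 0.534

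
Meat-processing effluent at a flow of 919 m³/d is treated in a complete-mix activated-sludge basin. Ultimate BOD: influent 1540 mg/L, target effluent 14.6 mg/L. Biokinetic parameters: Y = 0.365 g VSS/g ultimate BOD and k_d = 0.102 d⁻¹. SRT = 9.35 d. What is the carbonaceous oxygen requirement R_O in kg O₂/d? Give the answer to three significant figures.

R_O ≈ 1030 kg O₂/d

Observed yield with endogenous decay: Y_obs = Y / (1 + k_d·θ_c) = 0.365 / (1 + 0.102 × 9.35) = 0.365 / 1.954 = 0.1868 g VSS/g ultimate BOD.
ΔS = 1540 − 14.6 = 1525 mg/L, so the substrate removal rate is 919 × 1525/1000 = 1402 kg ultimate BOD/d.
Biomass synthesised: P_X = Y_obs × 1402 = 261.9 kg VSS/d.
Carbonaceous O₂ demand = substrate oxidised − cell-mass equivalent = 1402 − 1.42 × 261.9 = 1030 kg O₂/d.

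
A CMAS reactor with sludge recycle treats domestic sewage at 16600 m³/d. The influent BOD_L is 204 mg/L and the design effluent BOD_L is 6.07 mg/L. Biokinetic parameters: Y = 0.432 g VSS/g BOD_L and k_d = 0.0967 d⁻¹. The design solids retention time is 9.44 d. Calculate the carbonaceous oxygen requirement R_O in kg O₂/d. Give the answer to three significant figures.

Observed yield with endogenous decay: Y_obs = Y / (1 + k_d·θ_c) = 0.432 / (1 + 0.0967 × 9.44) = 0.432 / 1.913 = 0.2258 g VSS/g BOD_L.
ΔS = 204 − 6.07 = 197.9 mg/L, so the substrate removal rate is 16600 × 197.9/1000 = 3286 kg BOD_L/d.
Net sludge production P_X = 0.2258 × 3286 = 742.0 kg VSS/d.
Carbonaceous O₂ demand = substrate oxidised − cell-mass equivalent = 3286 − 1.42 × 742.0 = 2232 kg O₂/d.

R_O ≈ 2230 kg O₂/d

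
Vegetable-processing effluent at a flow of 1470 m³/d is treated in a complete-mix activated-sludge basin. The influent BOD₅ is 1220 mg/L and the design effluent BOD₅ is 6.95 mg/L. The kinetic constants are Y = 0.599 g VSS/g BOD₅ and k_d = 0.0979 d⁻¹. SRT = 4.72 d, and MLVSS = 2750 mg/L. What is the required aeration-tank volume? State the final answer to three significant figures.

V ≈ 1250 m³

From the SRT design equation V = Y Q (S₀−S) θ_c / [X (1 + k_d θ_c)] = 0.599 × 1470 × (1220 − 6.95) × 4.72 / [2750 × (1 + 0.0979 × 4.72)] = 5.04×10^6 / 4021 = 1254 m³.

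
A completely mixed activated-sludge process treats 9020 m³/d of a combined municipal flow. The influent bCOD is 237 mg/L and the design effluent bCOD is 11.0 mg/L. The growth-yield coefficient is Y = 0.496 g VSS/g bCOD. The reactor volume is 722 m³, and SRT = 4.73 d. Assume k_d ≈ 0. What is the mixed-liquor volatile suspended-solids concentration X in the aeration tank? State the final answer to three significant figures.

X = Y·Q·ΔS·θ_c / V = 0.496 × 9020 × (237 − 11.0) × 4.73 / 722 = 6624 mg/L.

X ≈ 6620 mg/L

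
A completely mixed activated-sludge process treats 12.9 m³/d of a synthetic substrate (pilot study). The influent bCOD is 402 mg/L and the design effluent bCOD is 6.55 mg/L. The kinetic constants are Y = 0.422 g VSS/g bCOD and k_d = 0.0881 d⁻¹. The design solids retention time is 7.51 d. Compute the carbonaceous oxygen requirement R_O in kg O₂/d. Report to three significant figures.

The observed yield is Y_obs = Y/(1 + k_d·θ_c) = 0.422 / (1 + 0.0881 × 7.51) = 0.422 / 1.662 = 0.2540 g VSS per g bCOD removed.
Q·(S₀ − S) = 12.9 × (402 − 6.55) × 10⁻³ = 5.101 kg/d removed.
P_X = Y_obs·Q·(S₀ − S) = 0.2540 × 5.101 = 1.296 kg VSS/d.
R_O = Q·(S₀ − S) − 1.42·P_X = 5.101 − 1.42 × 1.296 = 3.262 kg O₂/d.

R_O ≈ 3.26 kg O₂/d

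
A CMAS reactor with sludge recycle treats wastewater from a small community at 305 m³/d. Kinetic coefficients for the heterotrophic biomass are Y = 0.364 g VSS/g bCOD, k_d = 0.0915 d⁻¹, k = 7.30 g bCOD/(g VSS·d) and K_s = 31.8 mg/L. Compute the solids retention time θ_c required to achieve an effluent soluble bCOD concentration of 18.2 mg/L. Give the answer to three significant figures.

Specific growth rate at S = 18.2 mg/L: μ = YkS/(K_s+S) = 0.364·7.30·18.2/(31.8+18.2) = 0.9672 d⁻¹.
1/θ_c = 0.9672 − 0.0915 = 0.8757 d⁻¹, so θ_c = 1.142 d.

θ_c ≈ 1.14 d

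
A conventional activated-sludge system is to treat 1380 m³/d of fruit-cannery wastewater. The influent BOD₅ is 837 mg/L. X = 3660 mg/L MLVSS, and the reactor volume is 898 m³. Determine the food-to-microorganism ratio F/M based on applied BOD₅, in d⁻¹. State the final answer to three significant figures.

F/M ≈ 0.351 d⁻¹

F/M = Q·S₀ / (V·X) = 1380 × 837 / (898.0 × 3660) = 0.3514 g BOD₅·(g VSS·d)⁻¹.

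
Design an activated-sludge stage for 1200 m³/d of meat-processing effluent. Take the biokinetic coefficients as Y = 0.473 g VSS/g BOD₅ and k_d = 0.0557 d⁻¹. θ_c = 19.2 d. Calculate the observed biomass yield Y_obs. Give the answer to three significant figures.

Y_obs ≈ 0.229 g VSS/g BOD₅

Y_obs = Y / (1 + k_d θ_c) = 0.473 / (1 + 0.0557 × 19.2) = 0.473 / 2.069 = 0.2286.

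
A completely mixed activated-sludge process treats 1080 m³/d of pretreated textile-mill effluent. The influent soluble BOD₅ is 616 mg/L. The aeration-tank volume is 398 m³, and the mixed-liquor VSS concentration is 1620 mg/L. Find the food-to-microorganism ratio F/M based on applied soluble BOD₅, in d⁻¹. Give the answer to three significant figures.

F/M ≈ 1.03 d⁻¹

F/M = Q·S₀ / (V·X) = 1080 × 616 / (398.0 × 1620) = 1.032 g soluble BOD₅·(g VSS·d)⁻¹.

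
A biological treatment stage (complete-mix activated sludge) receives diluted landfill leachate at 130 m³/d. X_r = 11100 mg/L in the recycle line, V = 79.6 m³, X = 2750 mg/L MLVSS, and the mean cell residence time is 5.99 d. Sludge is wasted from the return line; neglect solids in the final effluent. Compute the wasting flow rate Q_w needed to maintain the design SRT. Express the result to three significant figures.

Wasting from the return line (neglecting effluent solids): Q_w = V·X / (θ_c·X_r) = 79.60 × 2750 / (5.99 × 11100) = 3.292 m³/d.

Q_w ≈ 3.29 m³/d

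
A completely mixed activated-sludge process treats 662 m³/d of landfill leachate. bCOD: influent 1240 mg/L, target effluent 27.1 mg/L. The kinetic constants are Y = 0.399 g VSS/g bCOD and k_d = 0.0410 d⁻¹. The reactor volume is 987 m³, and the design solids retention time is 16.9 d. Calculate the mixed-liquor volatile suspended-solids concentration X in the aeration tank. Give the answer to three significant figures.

Solving the biomass balance for X: X = Y Q (S₀−S) θ_c / [V (1+k_d θ_c)] = 0.399 × 662 × (1240 − 27.1) × 16.9 / [987 × (1 + 0.0410 × 16.9)] = 3240 mg/L.

X ≈ 3240 mg/L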